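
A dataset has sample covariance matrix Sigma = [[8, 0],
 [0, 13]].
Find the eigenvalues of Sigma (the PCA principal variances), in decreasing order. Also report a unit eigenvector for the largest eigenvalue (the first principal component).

Step 1 — characteristic polynomial of 2×2 Sigma:
  det(Sigma - λI) = λ² - trace · λ + det = 0.
  trace = 8 + 13 = 21, det = 8·13 - (0)² = 104.
Step 2 — discriminant:
  Δ = trace² - 4·det = 441 - 416 = 25.
Step 3 — eigenvalues:
  λ = (trace ± √Δ)/2 = (21 ± 5)/2,
  λ_1 = 13,  λ_2 = 8.

Step 4 — unit eigenvector for λ_1: Sigma is diagonal, so its eigenvectors are the coordinate axes. λ_1 = 13 is the diagonal entry on the second coordinate axis, hence
  v_1 = (0, 1) (||v_1|| = 1).

λ_1 = 13,  λ_2 = 8;  v_1 ≈ (0, 1)


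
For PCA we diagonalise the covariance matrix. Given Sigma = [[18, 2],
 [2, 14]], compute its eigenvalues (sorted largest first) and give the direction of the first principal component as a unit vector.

Step 1 — characteristic polynomial of 2×2 Sigma:
  det(Sigma - λI) = λ² - trace · λ + det = 0.
  trace = 18 + 14 = 32, det = 18·14 - (2)² = 248.
Step 2 — discriminant:
  Δ = trace² - 4·det = 1024 - 992 = 32.
Step 3 — eigenvalues:
  λ = (trace ± √Δ)/2 = (32 ± 5.6569)/2,
  λ_1 = 18.8284,  λ_2 = 13.1716.

Step 4 — unit eigenvector for λ_1: solve (Sigma - λ_1 I)v = 0. First row:
  (18 - 18.8284)·v_x + (2)·v_y = 0, i.e. (-0.8284)·v_x + (2)·v_y = 0,
  so v ∝ (b, λ_1 - a) = (2, 0.8284) = u.
  ||u|| = √((2)² + (0.8284)²) = √(4.6863) ≈ 2.1648,
  v_1 = u/||u|| ≈ (0.9239, 0.3827) (||v_1|| = 1).

λ_1 = 18.8284,  λ_2 = 13.1716;  v_1 ≈ (0.9239, 0.3827)


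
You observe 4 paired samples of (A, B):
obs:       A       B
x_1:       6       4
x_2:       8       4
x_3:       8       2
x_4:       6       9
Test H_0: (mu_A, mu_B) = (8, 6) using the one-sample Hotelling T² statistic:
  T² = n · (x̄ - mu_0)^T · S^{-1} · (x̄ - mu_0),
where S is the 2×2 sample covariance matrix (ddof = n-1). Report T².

Step 1 — sample mean vector:
  mean(A) = (6 + 8 + 8 + 6) / 4 = 28/4 = 7
  mean(B) = (4 + 4 + 2 + 9) / 4 = 19/4 = 4.75
  x̄ = (7, 4.75),  deviation x̄ - mu_0 = (7, 4.75) - (8, 6) = (-1, -1.25).

Step 2 — sample covariance matrix, S[i,j] = (1/(n-1)) · Σ_k (x_{k,i} - mean_i) · (x_{k,j} - mean_j), divisor n-1 = 3:
  S[A,A] = ((-1)·(-1) + (1)·(1) + (1)·(1) + (-1)·(-1)) / 3 = 4/3 = 1.3333
  S[A,B] = ((-1)·(-0.75) + (1)·(-0.75) + (1)·(-2.75) + (-1)·(4.25)) / 3 = -7/3 = -2.3333
  S[B,B] = ((-0.75)·(-0.75) + (-0.75)·(-0.75) + (-2.75)·(-2.75) + (4.25)·(4.25)) / 3 = 26.75/3 = 8.9167
  S = [[1.3333, -2.3333],
 [-2.3333, 8.9167]].

Step 3 — invert S. det(S) = 1.3333·8.9167 - (-2.3333)² = 6.4444.
  S^{-1} = (1/det) · [[d, -b], [-b, a]] = [[1.3836, 0.3621],
 [0.3621, 0.2069]].

Step 4 — quadratic form (x̄ - mu_0)^T · S^{-1} · (x̄ - mu_0):
  S^{-1} · (x̄ - mu_0) = (-1.8362, -0.6207),
  (x̄ - mu_0)^T · [...] = (-1)·(-1.8362) + (-1.25)·(-0.6207) = 2.6121.

Step 5 — scale by n: T² = 4 · 2.6121 = 10.4483.

T² ≈ 10.4483


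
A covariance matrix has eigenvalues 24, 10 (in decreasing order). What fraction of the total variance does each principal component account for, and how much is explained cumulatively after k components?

Step 1 — total variance = trace(Sigma) = Σ λ_i = 24 + 10 = 34.

Step 2 — fraction explained by component i = λ_i / Σ λ:
  PC1: 24/34 = 0.7059
  PC2: 10/34 = 0.2941

Step 3 — cumulative fraction after k components = (λ_1 + ... + λ_k) / Σ λ:
  k = 1: 24/34 = 0.7059
  k = 2: (24 + 10)/34 = 34/34 = 1

Summary (fraction, with percent):

explained: PC1 0.7059 (70.59%), PC2 0.2941 (29.41%);  cumulative: 0.7059, 1


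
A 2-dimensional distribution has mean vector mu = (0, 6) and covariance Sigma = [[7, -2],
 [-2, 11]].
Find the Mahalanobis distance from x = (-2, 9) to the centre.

Step 1 — centre the observation: (x - mu) = (-2, 3).

Step 2 — invert Sigma. det(Sigma) = 7·11 - (-2)² = 73.
  Sigma^{-1} = (1/det) · [[d, -b], [-b, a]] = [[0.1507, 0.0274],
 [0.0274, 0.0959]].

Step 3 — form the quadratic (x - mu)^T · Sigma^{-1} · (x - mu):
  Sigma^{-1} · (x - mu) = (-0.2192, 0.2329).
  (x - mu)^T · [Sigma^{-1} · (x - mu)] = (-2)·(-0.2192) + (3)·(0.2329) = 1.137.

Step 4 — take square root: d = √(1.137) ≈ 1.0663.

d(x, mu) = √(1.137) ≈ 1.0663


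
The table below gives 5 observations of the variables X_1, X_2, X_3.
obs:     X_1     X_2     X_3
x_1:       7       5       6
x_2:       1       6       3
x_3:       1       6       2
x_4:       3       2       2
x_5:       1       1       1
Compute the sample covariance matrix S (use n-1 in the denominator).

Step 1 — column means:
  mean(X_1) = (7 + 1 + 1 + 3 + 1) / 5 = 13/5 = 2.6
  mean(X_2) = (5 + 6 + 6 + 2 + 1) / 5 = 20/5 = 4
  mean(X_3) = (6 + 3 + 2 + 2 + 1) / 5 = 14/5 = 2.8

Step 2 — sample covariance S[i,j] = (1/(n-1)) · Σ_k (x_{k,i} - mean_i) · (x_{k,j} - mean_j), with n-1 = 4.
  S[X_1,X_1] = ((4.4)·(4.4) + (-1.6)·(-1.6) + (-1.6)·(-1.6) + (0.4)·(0.4) + (-1.6)·(-1.6)) / 4 = 27.2/4 = 6.8
  S[X_1,X_2] = ((4.4)·(1) + (-1.6)·(2) + (-1.6)·(2) + (0.4)·(-2) + (-1.6)·(-3)) / 4 = 2/4 = 0.5
  S[X_1,X_3] = ((4.4)·(3.2) + (-1.6)·(0.2) + (-1.6)·(-0.8) + (0.4)·(-0.8) + (-1.6)·(-1.8)) / 4 = 17.6/4 = 4.4
  S[X_2,X_2] = ((1)·(1) + (2)·(2) + (2)·(2) + (-2)·(-2) + (-3)·(-3)) / 4 = 22/4 = 5.5
  S[X_2,X_3] = ((1)·(3.2) + (2)·(0.2) + (2)·(-0.8) + (-2)·(-0.8) + (-3)·(-1.8)) / 4 = 9/4 = 2.25
  S[X_3,X_3] = ((3.2)·(3.2) + (0.2)·(0.2) + (-0.8)·(-0.8) + (-0.8)·(-0.8) + (-1.8)·(-1.8)) / 4 = 14.8/4 = 3.7

S is symmetric (S[j,i] = S[i,j]). Assembling:

S = [[6.8, 0.5, 4.4],
 [0.5, 5.5, 2.25],
 [4.4, 2.25, 3.7]]


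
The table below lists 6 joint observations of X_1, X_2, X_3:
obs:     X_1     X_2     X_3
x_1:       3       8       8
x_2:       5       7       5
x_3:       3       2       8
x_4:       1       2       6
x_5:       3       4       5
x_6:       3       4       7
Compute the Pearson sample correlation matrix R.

Step 1 — column means:
  mean(X_1) = (3 + 5 + 3 + 1 + 3 + 3) / 6 = 18/6 = 3
  mean(X_2) = (8 + 7 + 2 + 2 + 4 + 4) / 6 = 27/6 = 4.5
  mean(X_3) = (8 + 5 + 8 + 6 + 5 + 7) / 6 = 39/6 = 6.5

Step 2 — sample variances and covariances s[i,j] = (1/(n-1)) · Σ_k (x_{k,i} - mean_i) · (x_{k,j} - mean_j), with n-1 = 5:
  s[X_1,X_1] = ((0)·(0) + (2)·(2) + (0)·(0) + (-2)·(-2) + (0)·(0) + (0)·(0)) / 5 = 8/5 = 1.6
  s[X_1,X_2] = ((0)·(3.5) + (2)·(2.5) + (0)·(-2.5) + (-2)·(-2.5) + (0)·(-0.5) + (0)·(-0.5)) / 5 = 10/5 = 2
  s[X_1,X_3] = ((0)·(1.5) + (2)·(-1.5) + (0)·(1.5) + (-2)·(-0.5) + (0)·(-1.5) + (0)·(0.5)) / 5 = -2/5 = -0.4
  s[X_2,X_2] = ((3.5)·(3.5) + (2.5)·(2.5) + (-2.5)·(-2.5) + (-2.5)·(-2.5) + (-0.5)·(-0.5) + (-0.5)·(-0.5)) / 5 = 31.5/5 = 6.3
  s[X_2,X_3] = ((3.5)·(1.5) + (2.5)·(-1.5) + (-2.5)·(1.5) + (-2.5)·(-0.5) + (-0.5)·(-1.5) + (-0.5)·(0.5)) / 5 = -0.5/5 = -0.1
  s[X_3,X_3] = ((1.5)·(1.5) + (-1.5)·(-1.5) + (1.5)·(1.5) + (-0.5)·(-0.5) + (-1.5)·(-1.5) + (0.5)·(0.5)) / 5 = 9.5/5 = 1.9
  Sample standard deviations s_i = √(s[i,i]):
  s(X_1) = √(1.6) = 1.2649
  s(X_2) = √(6.3) = 2.51
  s(X_3) = √(1.9) = 1.3784

Step 3 — r_{ij} = s_{ij} / (s_i · s_j):
  r[X_1,X_1] = 1 (diagonal).
  r[X_1,X_2] = 2 / (1.2649 · 2.51) = 2 / 3.1749 = 0.6299
  r[X_1,X_3] = -0.4 / (1.2649 · 1.3784) = -0.4 / 1.7436 = -0.2294
  r[X_2,X_2] = 1 (diagonal).
  r[X_2,X_3] = -0.1 / (2.51 · 1.3784) = -0.1 / 3.4598 = -0.0289
  r[X_3,X_3] = 1 (diagonal).

R is symmetric with unit diagonal. Assembling:

R = [[1, 0.6299, -0.2294],
 [0.6299, 1, -0.0289],
 [-0.2294, -0.0289, 1]]


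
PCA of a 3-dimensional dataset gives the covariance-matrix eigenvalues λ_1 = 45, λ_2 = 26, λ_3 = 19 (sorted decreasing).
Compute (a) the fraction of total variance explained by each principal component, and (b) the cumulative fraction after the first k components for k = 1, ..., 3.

Step 1 — total variance = trace(Sigma) = Σ λ_i = 45 + 26 + 19 = 90.

Step 2 — fraction explained by component i = λ_i / Σ λ:
  PC1: 45/90 = 0.5
  PC2: 26/90 = 0.2889
  PC3: 19/90 = 0.2111

Step 3 — cumulative fraction after k components = (λ_1 + ... + λ_k) / Σ λ:
  k = 1: 45/90 = 0.5
  k = 2: (45 + 26)/90 = 71/90 = 0.7889
  k = 3: (45 + 26 + 19)/90 = 90/90 = 1

Summary (fraction, with percent):

explained: PC1 0.5 (50%), PC2 0.2889 (28.89%), PC3 0.2111 (21.11%);  cumulative: 0.5, 0.7889, 1


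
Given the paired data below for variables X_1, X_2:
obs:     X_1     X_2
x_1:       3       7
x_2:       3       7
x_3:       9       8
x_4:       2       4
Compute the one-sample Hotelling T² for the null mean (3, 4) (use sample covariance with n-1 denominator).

Step 1 — sample mean vector:
  mean(X_1) = (3 + 3 + 9 + 2) / 4 = 17/4 = 4.25
  mean(X_2) = (7 + 7 + 8 + 4) / 4 = 26/4 = 6.5
  x̄ = (4.25, 6.5),  deviation x̄ - mu_0 = (4.25, 6.5) - (3, 4) = (1.25, 2.5).

Step 2 — sample covariance matrix, S[i,j] = (1/(n-1)) · Σ_k (x_{k,i} - mean_i) · (x_{k,j} - mean_j), divisor n-1 = 3:
  S[X_1,X_1] = ((-1.25)·(-1.25) + (-1.25)·(-1.25) + (4.75)·(4.75) + (-2.25)·(-2.25)) / 3 = 30.75/3 = 10.25
  S[X_1,X_2] = ((-1.25)·(0.5) + (-1.25)·(0.5) + (4.75)·(1.5) + (-2.25)·(-2.5)) / 3 = 11.5/3 = 3.8333
  S[X_2,X_2] = ((0.5)·(0.5) + (0.5)·(0.5) + (1.5)·(1.5) + (-2.5)·(-2.5)) / 3 = 9/3 = 3
  S = [[10.25, 3.8333],
 [3.8333, 3]].

Step 3 — invert S. det(S) = 10.25·3 - (3.8333)² = 16.0556.
  S^{-1} = (1/det) · [[d, -b], [-b, a]] = [[0.1869, -0.2388],
 [-0.2388, 0.6384]].

Step 4 — quadratic form (x̄ - mu_0)^T · S^{-1} · (x̄ - mu_0):
  S^{-1} · (x̄ - mu_0) = (-0.3633, 1.2976),
  (x̄ - mu_0)^T · [...] = (1.25)·(-0.3633) + (2.5)·(1.2976) = 2.7898.

Step 5 — scale by n: T² = 4 · 2.7898 = 11.1592.

T² ≈ 11.1592


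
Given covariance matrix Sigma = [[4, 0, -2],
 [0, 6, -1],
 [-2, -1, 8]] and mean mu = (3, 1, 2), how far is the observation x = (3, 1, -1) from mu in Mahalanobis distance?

Step 1 — centre the observation: (x - mu) = (0, 0, -3).

Step 2 — invert Sigma (cofactor / det for 3×3, or solve directly):
  Sigma^{-1} = [[0.2866, 0.0122, 0.0732],
 [0.0122, 0.1707, 0.0244],
 [0.0732, 0.0244, 0.1463]].

Step 3 — form the quadratic (x - mu)^T · Sigma^{-1} · (x - mu):
  Sigma^{-1} · (x - mu) = (-0.2195, -0.0732, -0.439).
  (x - mu)^T · [Sigma^{-1} · (x - mu)] = (0)·(-0.2195) + (0)·(-0.0732) + (-3)·(-0.439) = 1.3171.

Step 4 — take square root: d = √(1.3171) ≈ 1.1476.

d(x, mu) = √(1.3171) ≈ 1.1476


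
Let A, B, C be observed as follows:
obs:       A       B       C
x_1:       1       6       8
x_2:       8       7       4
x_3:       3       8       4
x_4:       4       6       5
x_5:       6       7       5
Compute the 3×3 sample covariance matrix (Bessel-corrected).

Step 1 — column means:
  mean(A) = (1 + 8 + 3 + 4 + 6) / 5 = 22/5 = 4.4
  mean(B) = (6 + 7 + 8 + 6 + 7) / 5 = 34/5 = 6.8
  mean(C) = (8 + 4 + 4 + 5 + 5) / 5 = 26/5 = 5.2

Step 2 — sample covariance S[i,j] = (1/(n-1)) · Σ_k (x_{k,i} - mean_i) · (x_{k,j} - mean_j), with n-1 = 4.
  S[A,A] = ((-3.4)·(-3.4) + (3.6)·(3.6) + (-1.4)·(-1.4) + (-0.4)·(-0.4) + (1.6)·(1.6)) / 4 = 29.2/4 = 7.3
  S[A,B] = ((-3.4)·(-0.8) + (3.6)·(0.2) + (-1.4)·(1.2) + (-0.4)·(-0.8) + (1.6)·(0.2)) / 4 = 2.4/4 = 0.6
  S[A,C] = ((-3.4)·(2.8) + (3.6)·(-1.2) + (-1.4)·(-1.2) + (-0.4)·(-0.2) + (1.6)·(-0.2)) / 4 = -12.4/4 = -3.1
  S[B,B] = ((-0.8)·(-0.8) + (0.2)·(0.2) + (1.2)·(1.2) + (-0.8)·(-0.8) + (0.2)·(0.2)) / 4 = 2.8/4 = 0.7
  S[B,C] = ((-0.8)·(2.8) + (0.2)·(-1.2) + (1.2)·(-1.2) + (-0.8)·(-0.2) + (0.2)·(-0.2)) / 4 = -3.8/4 = -0.95
  S[C,C] = ((2.8)·(2.8) + (-1.2)·(-1.2) + (-1.2)·(-1.2) + (-0.2)·(-0.2) + (-0.2)·(-0.2)) / 4 = 10.8/4 = 2.7

S is symmetric (S[j,i] = S[i,j]). Assembling:

S = [[7.3, 0.6, -3.1],
 [0.6, 0.7, -0.95],
 [-3.1, -0.95, 2.7]]


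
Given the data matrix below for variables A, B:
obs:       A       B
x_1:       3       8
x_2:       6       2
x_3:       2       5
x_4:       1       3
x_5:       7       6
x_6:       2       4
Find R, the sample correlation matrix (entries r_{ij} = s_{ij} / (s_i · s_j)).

Step 1 — column means:
  mean(A) = (3 + 6 + 2 + 1 + 7 + 2) / 6 = 21/6 = 3.5
  mean(B) = (8 + 2 + 5 + 3 + 6 + 4) / 6 = 28/6 = 4.6667

Step 2 — sample variances and covariances s[i,j] = (1/(n-1)) · Σ_k (x_{k,i} - mean_i) · (x_{k,j} - mean_j), with n-1 = 5:
  s[A,A] = ((-0.5)·(-0.5) + (2.5)·(2.5) + (-1.5)·(-1.5) + (-2.5)·(-2.5) + (3.5)·(3.5) + (-1.5)·(-1.5)) / 5 = 29.5/5 = 5.9
  s[A,B] = ((-0.5)·(3.3333) + (2.5)·(-2.6667) + (-1.5)·(0.3333) + (-2.5)·(-1.6667) + (3.5)·(1.3333) + (-1.5)·(-0.6667)) / 5 = 1/5 = 0.2
  s[B,B] = ((3.3333)·(3.3333) + (-2.6667)·(-2.6667) + (0.3333)·(0.3333) + (-1.6667)·(-1.6667) + (1.3333)·(1.3333) + (-0.6667)·(-0.6667)) / 5 = 23.3333/5 = 4.6667
  Sample standard deviations s_i = √(s[i,i]):
  s(A) = √(5.9) = 2.429
  s(B) = √(4.6667) = 2.1602

Step 3 — r_{ij} = s_{ij} / (s_i · s_j):
  r[A,A] = 1 (diagonal).
  r[A,B] = 0.2 / (2.429 · 2.1602) = 0.2 / 5.2472 = 0.0381
  r[B,B] = 1 (diagonal).

R is symmetric with unit diagonal. Assembling:

R = [[1, 0.0381],
 [0.0381, 1]]


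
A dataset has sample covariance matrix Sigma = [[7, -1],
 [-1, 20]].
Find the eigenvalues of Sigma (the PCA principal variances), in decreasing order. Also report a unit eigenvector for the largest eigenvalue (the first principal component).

Step 1 — characteristic polynomial of 2×2 Sigma:
  det(Sigma - λI) = λ² - trace · λ + det = 0.
  trace = 7 + 20 = 27, det = 7·20 - (-1)² = 139.
Step 2 — discriminant:
  Δ = trace² - 4·det = 729 - 556 = 173.
Step 3 — eigenvalues:
  λ = (trace ± √Δ)/2 = (27 ± 13.1529)/2,
  λ_1 = 20.0765,  λ_2 = 6.9235.

Step 4 — unit eigenvector for λ_1: solve (Sigma - λ_1 I)v = 0. First row:
  (7 - 20.0765)·v_x + (-1)·v_y = 0, i.e. (-13.0765)·v_x + (-1)·v_y = 0,
  so v ∝ (b, λ_1 - a) = (-1, 13.0765); multiply by -1 so the first entry is positive: u = (1, -13.0765).
  ||u|| = √((1)² + (-13.0765)²) = √(171.9942) ≈ 13.1147,
  v_1 = u/||u|| ≈ (0.0763, -0.9971) (||v_1|| = 1).

λ_1 = 20.0765,  λ_2 = 6.9235;  v_1 ≈ (0.0763, -0.9971)


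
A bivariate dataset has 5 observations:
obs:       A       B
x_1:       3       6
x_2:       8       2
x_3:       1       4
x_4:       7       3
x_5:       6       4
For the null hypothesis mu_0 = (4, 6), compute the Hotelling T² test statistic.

Step 1 — sample mean vector:
  mean(A) = (3 + 8 + 1 + 7 + 6) / 5 = 25/5 = 5
  mean(B) = (6 + 2 + 4 + 3 + 4) / 5 = 19/5 = 3.8
  x̄ = (5, 3.8),  deviation x̄ - mu_0 = (5, 3.8) - (4, 6) = (1, -2.2).

Step 2 — sample covariance matrix, S[i,j] = (1/(n-1)) · Σ_k (x_{k,i} - mean_i) · (x_{k,j} - mean_j), divisor n-1 = 4:
  S[A,A] = ((-2)·(-2) + (3)·(3) + (-4)·(-4) + (2)·(2) + (1)·(1)) / 4 = 34/4 = 8.5
  S[A,B] = ((-2)·(2.2) + (3)·(-1.8) + (-4)·(0.2) + (2)·(-0.8) + (1)·(0.2)) / 4 = -12/4 = -3
  S[B,B] = ((2.2)·(2.2) + (-1.8)·(-1.8) + (0.2)·(0.2) + (-0.8)·(-0.8) + (0.2)·(0.2)) / 4 = 8.8/4 = 2.2
  S = [[8.5, -3],
 [-3, 2.2]].

Step 3 — invert S. det(S) = 8.5·2.2 - (-3)² = 9.7.
  S^{-1} = (1/det) · [[d, -b], [-b, a]] = [[0.2268, 0.3093],
 [0.3093, 0.8763]].

Step 4 — quadratic form (x̄ - mu_0)^T · S^{-1} · (x̄ - mu_0):
  S^{-1} · (x̄ - mu_0) = (-0.4536, -1.6186),
  (x̄ - mu_0)^T · [...] = (1)·(-0.4536) + (-2.2)·(-1.6186) = 3.1072.

Step 5 — scale by n: T² = 5 · 3.1072 = 15.5361.

T² ≈ 15.5361


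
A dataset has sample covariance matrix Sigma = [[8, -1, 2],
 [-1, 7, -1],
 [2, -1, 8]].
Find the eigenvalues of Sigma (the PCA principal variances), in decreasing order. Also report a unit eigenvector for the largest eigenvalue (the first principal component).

Step 1 — characteristic polynomial p(λ) = det(λI - Sigma) = λ³ - tr·λ² + c_1·λ - det, where tr = trace, c_1 = sum of the principal 2×2 minors, det = det(Sigma):
  tr = 8 + 7 + 8 = 23,
  c_1 = (8·7 - (-1)²) + (8·8 - (2)²) + (7·8 - (-1)²) = 55 + 60 + 55 = 170,
  det = 8·(7·8 - (-1)²) - (-1)·((-1)·8 - (-1)·(2)) + (2)·((-1)·(-1) - 7·(2)) = 8·(55) - (-1)·(-6) + (2)·(-13) = 408.
  So p(λ) = λ³ - 23λ² + 170λ - 408.
Step 2 — look for an integer root (rational root theorem: any rational root is an integer divisor of 408). Testing λ = 6:
  p(6) = 216 - 828 + 1020 - 408 = 0  ✓
  Dividing out (λ - 6): p(λ) = (λ - 6)(λ² - 17λ + 68).
Step 3 — remaining eigenvalues from the quadratic λ² - 17λ + 68 = 0:
  Δ = 17² - 4·68 = 289 - 272 = 17,  λ = (17 ± √17)/2 = (17 ± 4.1231)/2 ≈ 10.5616 or 6.4384.
  Sorted: λ_1 = 10.5616,  λ_2 = 6.4384,  λ_3 = 6  (check: sum = 23 = tr ✓).

Step 4 — unit eigenvector for λ_1 ≈ 10.5616: v spans the null space of (Sigma - λ_1 I), whose rows are
  r_1 = (-2.5616, -1, 2),  r_2 = (-1, -3.5616, -1),  r_3 = (2, -1, -2.5616).
  v is orthogonal to every row, so take v ∝ r_1 × r_2 = ((-1)·(-1) - (2)·(-3.5616), (2)·(-1) - (-2.5616)·(-1), (-2.5616)·(-3.5616) - (-1)·(-1)) ≈ (8.1231, -4.5616, 8.1231).
  Let u = (8.1231, -4.5616, 8.1231).
  ||u|| = √((8.1231)² + (-4.5616)² + (8.1231)²) = √(152.7775) ≈ 12.3603,  v_1 = u/||u|| ≈ (0.6572, -0.369, 0.6572) (||v_1|| = 1).

λ_1 = 10.5616,  λ_2 = 6.4384,  λ_3 = 6;  v_1 ≈ (0.6572, -0.369, 0.6572)


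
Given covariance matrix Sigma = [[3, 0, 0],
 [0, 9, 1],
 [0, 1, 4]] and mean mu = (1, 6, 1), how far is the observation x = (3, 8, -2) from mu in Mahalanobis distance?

Step 1 — centre the observation: (x - mu) = (2, 2, -3).

Step 2 — invert Sigma (cofactor / det for 3×3, or solve directly):
  Sigma^{-1} = [[0.3333, 0, 0],
 [0, 0.1143, -0.0286],
 [0, -0.0286, 0.2571]].

Step 3 — form the quadratic (x - mu)^T · Sigma^{-1} · (x - mu):
  Sigma^{-1} · (x - mu) = (0.6667, 0.3143, -0.8286).
  (x - mu)^T · [Sigma^{-1} · (x - mu)] = (2)·(0.6667) + (2)·(0.3143) + (-3)·(-0.8286) = 4.4476.

Step 4 — take square root: d = √(4.4476) ≈ 2.1089.

d(x, mu) = √(4.4476) ≈ 2.1089


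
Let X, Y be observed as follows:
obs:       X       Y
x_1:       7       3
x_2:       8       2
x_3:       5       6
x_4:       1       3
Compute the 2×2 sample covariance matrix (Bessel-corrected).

Step 1 — column means:
  mean(X) = (7 + 8 + 5 + 1) / 4 = 21/4 = 5.25
  mean(Y) = (3 + 2 + 6 + 3) / 4 = 14/4 = 3.5

Step 2 — sample covariance S[i,j] = (1/(n-1)) · Σ_k (x_{k,i} - mean_i) · (x_{k,j} - mean_j), with n-1 = 3.
  S[X,X] = ((1.75)·(1.75) + (2.75)·(2.75) + (-0.25)·(-0.25) + (-4.25)·(-4.25)) / 3 = 28.75/3 = 9.5833
  S[X,Y] = ((1.75)·(-0.5) + (2.75)·(-1.5) + (-0.25)·(2.5) + (-4.25)·(-0.5)) / 3 = -3.5/3 = -1.1667
  S[Y,Y] = ((-0.5)·(-0.5) + (-1.5)·(-1.5) + (2.5)·(2.5) + (-0.5)·(-0.5)) / 3 = 9/3 = 3

S is symmetric (S[j,i] = S[i,j]). Assembling:

S = [[9.5833, -1.1667],
 [-1.1667, 3]]


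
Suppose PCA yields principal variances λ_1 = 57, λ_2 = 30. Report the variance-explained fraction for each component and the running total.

Step 1 — total variance = trace(Sigma) = Σ λ_i = 57 + 30 = 87.

Step 2 — fraction explained by component i = λ_i / Σ λ:
  PC1: 57/87 = 0.6552
  PC2: 30/87 = 0.3448

Step 3 — cumulative fraction after k components = (λ_1 + ... + λ_k) / Σ λ:
  k = 1: 57/87 = 0.6552
  k = 2: (57 + 30)/87 = 87/87 = 1

Summary (fraction, with percent):

explained: PC1 0.6552 (65.52%), PC2 0.3448 (34.48%);  cumulative: 0.6552, 1


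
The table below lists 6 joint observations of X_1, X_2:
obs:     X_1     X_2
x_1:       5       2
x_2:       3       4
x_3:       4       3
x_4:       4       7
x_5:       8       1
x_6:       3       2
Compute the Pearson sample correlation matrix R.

Step 1 — column means:
  mean(X_1) = (5 + 3 + 4 + 4 + 8 + 3) / 6 = 27/6 = 4.5
  mean(X_2) = (2 + 4 + 3 + 7 + 1 + 2) / 6 = 19/6 = 3.1667

Step 2 — sample variances and covariances s[i,j] = (1/(n-1)) · Σ_k (x_{k,i} - mean_i) · (x_{k,j} - mean_j), with n-1 = 5:
  s[X_1,X_1] = ((0.5)·(0.5) + (-1.5)·(-1.5) + (-0.5)·(-0.5) + (-0.5)·(-0.5) + (3.5)·(3.5) + (-1.5)·(-1.5)) / 5 = 17.5/5 = 3.5
  s[X_1,X_2] = ((0.5)·(-1.1667) + (-1.5)·(0.8333) + (-0.5)·(-0.1667) + (-0.5)·(3.8333) + (3.5)·(-2.1667) + (-1.5)·(-1.1667)) / 5 = -9.5/5 = -1.9
  s[X_2,X_2] = ((-1.1667)·(-1.1667) + (0.8333)·(0.8333) + (-0.1667)·(-0.1667) + (3.8333)·(3.8333) + (-2.1667)·(-2.1667) + (-1.1667)·(-1.1667)) / 5 = 22.8333/5 = 4.5667
  Sample standard deviations s_i = √(s[i,i]):
  s(X_1) = √(3.5) = 1.8708
  s(X_2) = √(4.5667) = 2.137

Step 3 — r_{ij} = s_{ij} / (s_i · s_j):
  r[X_1,X_1] = 1 (diagonal).
  r[X_1,X_2] = -1.9 / (1.8708 · 2.137) = -1.9 / 3.9979 = -0.4752
  r[X_2,X_2] = 1 (diagonal).

R is symmetric with unit diagonal. Assembling:

R = [[1, -0.4752],
 [-0.4752, 1]]


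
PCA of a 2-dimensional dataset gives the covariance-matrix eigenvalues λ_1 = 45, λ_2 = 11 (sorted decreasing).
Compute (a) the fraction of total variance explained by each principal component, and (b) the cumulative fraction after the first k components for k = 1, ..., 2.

Step 1 — total variance = trace(Sigma) = Σ λ_i = 45 + 11 = 56.

Step 2 — fraction explained by component i = λ_i / Σ λ:
  PC1: 45/56 = 0.8036
  PC2: 11/56 = 0.1964

Step 3 — cumulative fraction after k components = (λ_1 + ... + λ_k) / Σ λ:
  k = 1: 45/56 = 0.8036
  k = 2: (45 + 11)/56 = 56/56 = 1

Summary (fraction, with percent):

explained: PC1 0.8036 (80.36%), PC2 0.1964 (19.64%);  cumulative: 0.8036, 1


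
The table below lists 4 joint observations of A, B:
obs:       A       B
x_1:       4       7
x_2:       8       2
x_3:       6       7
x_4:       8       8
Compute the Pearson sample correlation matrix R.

Step 1 — column means:
  mean(A) = (4 + 8 + 6 + 8) / 4 = 26/4 = 6.5
  mean(B) = (7 + 2 + 7 + 8) / 4 = 24/4 = 6

Step 2 — sample variances and covariances s[i,j] = (1/(n-1)) · Σ_k (x_{k,i} - mean_i) · (x_{k,j} - mean_j), with n-1 = 3:
  s[A,A] = ((-2.5)·(-2.5) + (1.5)·(1.5) + (-0.5)·(-0.5) + (1.5)·(1.5)) / 3 = 11/3 = 3.6667
  s[A,B] = ((-2.5)·(1) + (1.5)·(-4) + (-0.5)·(1) + (1.5)·(2)) / 3 = -6/3 = -2
  s[B,B] = ((1)·(1) + (-4)·(-4) + (1)·(1) + (2)·(2)) / 3 = 22/3 = 7.3333
  Sample standard deviations s_i = √(s[i,i]):
  s(A) = √(3.6667) = 1.9149
  s(B) = √(7.3333) = 2.708

Step 3 — r_{ij} = s_{ij} / (s_i · s_j):
  r[A,A] = 1 (diagonal).
  r[A,B] = -2 / (1.9149 · 2.708) = -2 / 5.1854 = -0.3857
  r[B,B] = 1 (diagonal).

R is symmetric with unit diagonal. Assembling:

R = [[1, -0.3857],
 [-0.3857, 1]]


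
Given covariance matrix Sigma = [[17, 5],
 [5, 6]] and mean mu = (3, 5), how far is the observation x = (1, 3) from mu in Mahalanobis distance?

Step 1 — centre the observation: (x - mu) = (-2, -2).

Step 2 — invert Sigma. det(Sigma) = 17·6 - (5)² = 77.
  Sigma^{-1} = (1/det) · [[d, -b], [-b, a]] = [[0.0779, -0.0649],
 [-0.0649, 0.2208]].

Step 3 — form the quadratic (x - mu)^T · Sigma^{-1} · (x - mu):
  Sigma^{-1} · (x - mu) = (-0.026, -0.3117).
  (x - mu)^T · [Sigma^{-1} · (x - mu)] = (-2)·(-0.026) + (-2)·(-0.3117) = 0.6753.

Step 4 — take square root: d = √(0.6753) ≈ 0.8218.

d(x, mu) = √(0.6753) ≈ 0.8218


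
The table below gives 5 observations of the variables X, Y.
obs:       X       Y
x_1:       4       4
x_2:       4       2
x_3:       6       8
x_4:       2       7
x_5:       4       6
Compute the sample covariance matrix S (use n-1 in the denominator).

Step 1 — column means:
  mean(X) = (4 + 4 + 6 + 2 + 4) / 5 = 20/5 = 4
  mean(Y) = (4 + 2 + 8 + 7 + 6) / 5 = 27/5 = 5.4

Step 2 — sample covariance S[i,j] = (1/(n-1)) · Σ_k (x_{k,i} - mean_i) · (x_{k,j} - mean_j), with n-1 = 4.
  S[X,X] = ((0)·(0) + (0)·(0) + (2)·(2) + (-2)·(-2) + (0)·(0)) / 4 = 8/4 = 2
  S[X,Y] = ((0)·(-1.4) + (0)·(-3.4) + (2)·(2.6) + (-2)·(1.6) + (0)·(0.6)) / 4 = 2/4 = 0.5
  S[Y,Y] = ((-1.4)·(-1.4) + (-3.4)·(-3.4) + (2.6)·(2.6) + (1.6)·(1.6) + (0.6)·(0.6)) / 4 = 23.2/4 = 5.8

S is symmetric (S[j,i] = S[i,j]). Assembling:

S = [[2, 0.5],
 [0.5, 5.8]]


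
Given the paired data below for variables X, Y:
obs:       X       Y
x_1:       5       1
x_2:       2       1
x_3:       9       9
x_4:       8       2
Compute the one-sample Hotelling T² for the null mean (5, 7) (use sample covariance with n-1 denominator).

Step 1 — sample mean vector:
  mean(X) = (5 + 2 + 9 + 8) / 4 = 24/4 = 6
  mean(Y) = (1 + 1 + 9 + 2) / 4 = 13/4 = 3.25
  x̄ = (6, 3.25),  deviation x̄ - mu_0 = (6, 3.25) - (5, 7) = (1, -3.75).

Step 2 — sample covariance matrix, S[i,j] = (1/(n-1)) · Σ_k (x_{k,i} - mean_i) · (x_{k,j} - mean_j), divisor n-1 = 3:
  S[X,X] = ((-1)·(-1) + (-4)·(-4) + (3)·(3) + (2)·(2)) / 3 = 30/3 = 10
  S[X,Y] = ((-1)·(-2.25) + (-4)·(-2.25) + (3)·(5.75) + (2)·(-1.25)) / 3 = 26/3 = 8.6667
  S[Y,Y] = ((-2.25)·(-2.25) + (-2.25)·(-2.25) + (5.75)·(5.75) + (-1.25)·(-1.25)) / 3 = 44.75/3 = 14.9167
  S = [[10, 8.6667],
 [8.6667, 14.9167]].

Step 3 — invert S. det(S) = 10·14.9167 - (8.6667)² = 74.0556.
  S^{-1} = (1/det) · [[d, -b], [-b, a]] = [[0.2014, -0.117],
 [-0.117, 0.135]].

Step 4 — quadratic form (x̄ - mu_0)^T · S^{-1} · (x̄ - mu_0):
  S^{-1} · (x̄ - mu_0) = (0.6403, -0.6234),
  (x̄ - mu_0)^T · [...] = (1)·(0.6403) + (-3.75)·(-0.6234) = 2.9781.

Step 5 — scale by n: T² = 4 · 2.9781 = 11.9122.

T² ≈ 11.9122


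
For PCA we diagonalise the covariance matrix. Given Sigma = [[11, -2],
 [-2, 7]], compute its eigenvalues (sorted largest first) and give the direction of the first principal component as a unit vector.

Step 1 — characteristic polynomial of 2×2 Sigma:
  det(Sigma - λI) = λ² - trace · λ + det = 0.
  trace = 11 + 7 = 18, det = 11·7 - (-2)² = 73.
Step 2 — discriminant:
  Δ = trace² - 4·det = 324 - 292 = 32.
Step 3 — eigenvalues:
  λ = (trace ± √Δ)/2 = (18 ± 5.6569)/2,
  λ_1 = 11.8284,  λ_2 = 6.1716.

Step 4 — unit eigenvector for λ_1: solve (Sigma - λ_1 I)v = 0. First row:
  (11 - 11.8284)·v_x + (-2)·v_y = 0, i.e. (-0.8284)·v_x + (-2)·v_y = 0,
  so v ∝ (b, λ_1 - a) = (-2, 0.8284); multiply by -1 so the first entry is positive: u = (2, -0.8284).
  ||u|| = √((2)² + (-0.8284)²) = √(4.6863) ≈ 2.1648,
  v_1 = u/||u|| ≈ (0.9239, -0.3827) (||v_1|| = 1).

λ_1 = 11.8284,  λ_2 = 6.1716;  v_1 ≈ (0.9239, -0.3827)


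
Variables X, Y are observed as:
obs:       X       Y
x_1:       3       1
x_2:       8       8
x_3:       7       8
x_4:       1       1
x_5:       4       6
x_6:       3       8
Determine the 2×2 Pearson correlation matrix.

Step 1 — column means:
  mean(X) = (3 + 8 + 7 + 1 + 4 + 3) / 6 = 26/6 = 4.3333
  mean(Y) = (1 + 8 + 8 + 1 + 6 + 8) / 6 = 32/6 = 5.3333

Step 2 — sample variances and covariances s[i,j] = (1/(n-1)) · Σ_k (x_{k,i} - mean_i) · (x_{k,j} - mean_j), with n-1 = 5:
  s[X,X] = ((-1.3333)·(-1.3333) + (3.6667)·(3.6667) + (2.6667)·(2.6667) + (-3.3333)·(-3.3333) + (-0.3333)·(-0.3333) + (-1.3333)·(-1.3333)) / 5 = 35.3333/5 = 7.0667
  s[X,Y] = ((-1.3333)·(-4.3333) + (3.6667)·(2.6667) + (2.6667)·(2.6667) + (-3.3333)·(-4.3333) + (-0.3333)·(0.6667) + (-1.3333)·(2.6667)) / 5 = 33.3333/5 = 6.6667
  s[Y,Y] = ((-4.3333)·(-4.3333) + (2.6667)·(2.6667) + (2.6667)·(2.6667) + (-4.3333)·(-4.3333) + (0.6667)·(0.6667) + (2.6667)·(2.6667)) / 5 = 59.3333/5 = 11.8667
  Sample standard deviations s_i = √(s[i,i]):
  s(X) = √(7.0667) = 2.6583
  s(Y) = √(11.8667) = 3.4448

Step 3 — r_{ij} = s_{ij} / (s_i · s_j):
  r[X,X] = 1 (diagonal).
  r[X,Y] = 6.6667 / (2.6583 · 3.4448) = 6.6667 / 9.1574 = 0.728
  r[Y,Y] = 1 (diagonal).

R is symmetric with unit diagonal. Assembling:

R = [[1, 0.728],
 [0.728, 1]]


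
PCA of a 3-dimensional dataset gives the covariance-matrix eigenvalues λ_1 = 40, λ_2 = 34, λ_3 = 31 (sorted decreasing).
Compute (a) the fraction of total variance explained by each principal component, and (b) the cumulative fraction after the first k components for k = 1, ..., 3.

Step 1 — total variance = trace(Sigma) = Σ λ_i = 40 + 34 + 31 = 105.

Step 2 — fraction explained by component i = λ_i / Σ λ:
  PC1: 40/105 = 0.381
  PC2: 34/105 = 0.3238
  PC3: 31/105 = 0.2952

Step 3 — cumulative fraction after k components = (λ_1 + ... + λ_k) / Σ λ:
  k = 1: 40/105 = 0.381
  k = 2: (40 + 34)/105 = 74/105 = 0.7048
  k = 3: (40 + 34 + 31)/105 = 105/105 = 1

Summary (fraction, with percent):

explained: PC1 0.381 (38.1%), PC2 0.3238 (32.38%), PC3 0.2952 (29.52%);  cumulative: 0.381, 0.7048, 1


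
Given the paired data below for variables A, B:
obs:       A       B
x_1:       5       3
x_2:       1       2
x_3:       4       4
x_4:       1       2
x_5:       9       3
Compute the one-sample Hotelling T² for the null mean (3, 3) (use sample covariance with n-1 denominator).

Step 1 — sample mean vector:
  mean(A) = (5 + 1 + 4 + 1 + 9) / 5 = 20/5 = 4
  mean(B) = (3 + 2 + 4 + 2 + 3) / 5 = 14/5 = 2.8
  x̄ = (4, 2.8),  deviation x̄ - mu_0 = (4, 2.8) - (3, 3) = (1, -0.2).

Step 2 — sample covariance matrix, S[i,j] = (1/(n-1)) · Σ_k (x_{k,i} - mean_i) · (x_{k,j} - mean_j), divisor n-1 = 4:
  S[A,A] = ((1)·(1) + (-3)·(-3) + (0)·(0) + (-3)·(-3) + (5)·(5)) / 4 = 44/4 = 11
  S[A,B] = ((1)·(0.2) + (-3)·(-0.8) + (0)·(1.2) + (-3)·(-0.8) + (5)·(0.2)) / 4 = 6/4 = 1.5
  S[B,B] = ((0.2)·(0.2) + (-0.8)·(-0.8) + (1.2)·(1.2) + (-0.8)·(-0.8) + (0.2)·(0.2)) / 4 = 2.8/4 = 0.7
  S = [[11, 1.5],
 [1.5, 0.7]].

Step 3 — invert S. det(S) = 11·0.7 - (1.5)² = 5.45.
  S^{-1} = (1/det) · [[d, -b], [-b, a]] = [[0.1284, -0.2752],
 [-0.2752, 2.0183]].

Step 4 — quadratic form (x̄ - mu_0)^T · S^{-1} · (x̄ - mu_0):
  S^{-1} · (x̄ - mu_0) = (0.1835, -0.6789),
  (x̄ - mu_0)^T · [...] = (1)·(0.1835) + (-0.2)·(-0.6789) = 0.3193.

Step 5 — scale by n: T² = 5 · 0.3193 = 1.5963.

T² ≈ 1.5963


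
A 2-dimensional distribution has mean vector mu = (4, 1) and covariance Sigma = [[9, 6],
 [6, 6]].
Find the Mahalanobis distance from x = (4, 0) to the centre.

Step 1 — centre the observation: (x - mu) = (0, -1).

Step 2 — invert Sigma. det(Sigma) = 9·6 - (6)² = 18.
  Sigma^{-1} = (1/det) · [[d, -b], [-b, a]] = [[0.3333, -0.3333],
 [-0.3333, 0.5]].

Step 3 — form the quadratic (x - mu)^T · Sigma^{-1} · (x - mu):
  Sigma^{-1} · (x - mu) = (0.3333, -0.5).
  (x - mu)^T · [Sigma^{-1} · (x - mu)] = (0)·(0.3333) + (-1)·(-0.5) = 0.5.

Step 4 — take square root: d = √(0.5) ≈ 0.7071.

d(x, mu) = √(0.5) ≈ 0.7071


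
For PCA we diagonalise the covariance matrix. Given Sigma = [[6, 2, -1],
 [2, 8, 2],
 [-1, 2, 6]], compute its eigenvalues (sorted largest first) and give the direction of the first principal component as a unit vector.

Step 1 — characteristic polynomial p(λ) = det(λI - Sigma) = λ³ - tr·λ² + c_1·λ - det, where tr = trace, c_1 = sum of the principal 2×2 minors, det = det(Sigma):
  tr = 6 + 8 + 6 = 20,
  c_1 = (6·8 - (2)²) + (6·6 - (-1)²) + (8·6 - (2)²) = 44 + 35 + 44 = 123,
  det = 6·(8·6 - (2)²) - (2)·((2)·6 - (2)·(-1)) + (-1)·((2)·(2) - 8·(-1)) = 6·(44) - (2)·(14) + (-1)·(12) = 224.
  So p(λ) = λ³ - 20λ² + 123λ - 224.
Step 2 — look for an integer root (rational root theorem: any rational root is an integer divisor of 224). Testing λ = 7:
  p(7) = 343 - 980 + 861 - 224 = 0  ✓
  Dividing out (λ - 7): p(λ) = (λ - 7)(λ² - 13λ + 32).
Step 3 — remaining eigenvalues from the quadratic λ² - 13λ + 32 = 0:
  Δ = 13² - 4·32 = 169 - 128 = 41,  λ = (13 ± √41)/2 = (13 ± 6.4031)/2 ≈ 9.7016 or 3.2984.
  Sorted: λ_1 = 9.7016,  λ_2 = 7,  λ_3 = 3.2984  (check: sum = 20 = tr ✓).

Step 4 — unit eigenvector for λ_1 ≈ 9.7016: v spans the null space of (Sigma - λ_1 I), whose rows are
  r_1 = (-3.7016, 2, -1),  r_2 = (2, -1.7016, 2),  r_3 = (-1, 2, -3.7016).
  v is orthogonal to every row, so take v ∝ r_1 × r_2 = ((2)·(2) - (-1)·(-1.7016), (-1)·(2) - (-3.7016)·(2), (-3.7016)·(-1.7016) - (2)·(2)) ≈ (2.2984, 5.4031, 2.2984).
  Let u = (2.2984, 5.4031, 2.2984).
  ||u|| = √((2.2984)² + (5.4031)² + (2.2984)²) = √(39.7594) ≈ 6.3055,  v_1 = u/||u|| ≈ (0.3645, 0.8569, 0.3645) (||v_1|| = 1).

λ_1 = 9.7016,  λ_2 = 7,  λ_3 = 3.2984;  v_1 ≈ (0.3645, 0.8569, 0.3645)


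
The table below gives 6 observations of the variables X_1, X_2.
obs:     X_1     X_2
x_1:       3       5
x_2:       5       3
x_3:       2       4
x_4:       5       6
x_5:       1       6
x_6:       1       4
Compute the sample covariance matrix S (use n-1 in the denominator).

Step 1 — column means:
  mean(X_1) = (3 + 5 + 2 + 5 + 1 + 1) / 6 = 17/6 = 2.8333
  mean(X_2) = (5 + 3 + 4 + 6 + 6 + 4) / 6 = 28/6 = 4.6667

Step 2 — sample covariance S[i,j] = (1/(n-1)) · Σ_k (x_{k,i} - mean_i) · (x_{k,j} - mean_j), with n-1 = 5.
  S[X_1,X_1] = ((0.1667)·(0.1667) + (2.1667)·(2.1667) + (-0.8333)·(-0.8333) + (2.1667)·(2.1667) + (-1.8333)·(-1.8333) + (-1.8333)·(-1.8333)) / 5 = 16.8333/5 = 3.3667
  S[X_1,X_2] = ((0.1667)·(0.3333) + (2.1667)·(-1.6667) + (-0.8333)·(-0.6667) + (2.1667)·(1.3333) + (-1.8333)·(1.3333) + (-1.8333)·(-0.6667)) / 5 = -1.3333/5 = -0.2667
  S[X_2,X_2] = ((0.3333)·(0.3333) + (-1.6667)·(-1.6667) + (-0.6667)·(-0.6667) + (1.3333)·(1.3333) + (1.3333)·(1.3333) + (-0.6667)·(-0.6667)) / 5 = 7.3333/5 = 1.4667

S is symmetric (S[j,i] = S[i,j]). Assembling:

S = [[3.3667, -0.2667],
 [-0.2667, 1.4667]]


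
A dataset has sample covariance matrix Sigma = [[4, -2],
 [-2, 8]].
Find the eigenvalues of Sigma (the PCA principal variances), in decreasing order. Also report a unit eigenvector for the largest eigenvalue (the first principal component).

Step 1 — characteristic polynomial of 2×2 Sigma:
  det(Sigma - λI) = λ² - trace · λ + det = 0.
  trace = 4 + 8 = 12, det = 4·8 - (-2)² = 28.
Step 2 — discriminant:
  Δ = trace² - 4·det = 144 - 112 = 32.
Step 3 — eigenvalues:
  λ = (trace ± √Δ)/2 = (12 ± 5.6569)/2,
  λ_1 = 8.8284,  λ_2 = 3.1716.

Step 4 — unit eigenvector for λ_1: solve (Sigma - λ_1 I)v = 0. First row:
  (4 - 8.8284)·v_x + (-2)·v_y = 0, i.e. (-4.8284)·v_x + (-2)·v_y = 0,
  so v ∝ (b, λ_1 - a) = (-2, 4.8284); multiply by -1 so the first entry is positive: u = (2, -4.8284).
  ||u|| = √((2)² + (-4.8284)²) = √(27.3137) ≈ 5.2263,
  v_1 = u/||u|| ≈ (0.3827, -0.9239) (||v_1|| = 1).

λ_1 = 8.8284,  λ_2 = 3.1716;  v_1 ≈ (0.3827, -0.9239)


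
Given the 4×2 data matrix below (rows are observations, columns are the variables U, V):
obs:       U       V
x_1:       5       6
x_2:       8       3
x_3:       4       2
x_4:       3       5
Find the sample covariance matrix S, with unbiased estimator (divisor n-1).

Step 1 — column means:
  mean(U) = (5 + 8 + 4 + 3) / 4 = 20/4 = 5
  mean(V) = (6 + 3 + 2 + 5) / 4 = 16/4 = 4

Step 2 — sample covariance S[i,j] = (1/(n-1)) · Σ_k (x_{k,i} - mean_i) · (x_{k,j} - mean_j), with n-1 = 3.
  S[U,U] = ((0)·(0) + (3)·(3) + (-1)·(-1) + (-2)·(-2)) / 3 = 14/3 = 4.6667
  S[U,V] = ((0)·(2) + (3)·(-1) + (-1)·(-2) + (-2)·(1)) / 3 = -3/3 = -1
  S[V,V] = ((2)·(2) + (-1)·(-1) + (-2)·(-2) + (1)·(1)) / 3 = 10/3 = 3.3333

S is symmetric (S[j,i] = S[i,j]). Assembling:

S = [[4.6667, -1],
 [-1, 3.3333]]


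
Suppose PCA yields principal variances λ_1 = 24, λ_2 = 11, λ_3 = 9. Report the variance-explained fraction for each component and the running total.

Step 1 — total variance = trace(Sigma) = Σ λ_i = 24 + 11 + 9 = 44.

Step 2 — fraction explained by component i = λ_i / Σ λ:
  PC1: 24/44 = 0.5455
  PC2: 11/44 = 0.25
  PC3: 9/44 = 0.2045

Step 3 — cumulative fraction after k components = (λ_1 + ... + λ_k) / Σ λ:
  k = 1: 24/44 = 0.5455
  k = 2: (24 + 11)/44 = 35/44 = 0.7955
  k = 3: (24 + 11 + 9)/44 = 44/44 = 1

Summary (fraction, with percent):

explained: PC1 0.5455 (54.55%), PC2 0.25 (25%), PC3 0.2045 (20.45%);  cumulative: 0.5455, 0.7955, 1


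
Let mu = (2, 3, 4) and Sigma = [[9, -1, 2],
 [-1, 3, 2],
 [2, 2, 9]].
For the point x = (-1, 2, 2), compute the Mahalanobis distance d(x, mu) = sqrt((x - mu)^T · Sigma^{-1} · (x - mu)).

Step 1 — centre the observation: (x - mu) = (-3, -1, -2).

Step 2 — invert Sigma (cofactor / det for 3×3, or solve directly):
  Sigma^{-1} = [[0.1292, 0.073, -0.0449],
 [0.073, 0.4326, -0.1124],
 [-0.0449, -0.1124, 0.1461]].

Step 3 — form the quadratic (x - mu)^T · Sigma^{-1} · (x - mu):
  Sigma^{-1} · (x - mu) = (-0.3708, -0.427, -0.0449).
  (x - mu)^T · [Sigma^{-1} · (x - mu)] = (-3)·(-0.3708) + (-1)·(-0.427) + (-2)·(-0.0449) = 1.6292.

Step 4 — take square root: d = √(1.6292) ≈ 1.2764.

d(x, mu) = √(1.6292) ≈ 1.2764


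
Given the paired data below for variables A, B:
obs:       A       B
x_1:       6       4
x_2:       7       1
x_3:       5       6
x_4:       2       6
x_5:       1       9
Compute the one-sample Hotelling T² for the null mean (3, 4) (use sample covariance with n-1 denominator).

Step 1 — sample mean vector:
  mean(A) = (6 + 7 + 5 + 2 + 1) / 5 = 21/5 = 4.2
  mean(B) = (4 + 1 + 6 + 6 + 9) / 5 = 26/5 = 5.2
  x̄ = (4.2, 5.2),  deviation x̄ - mu_0 = (4.2, 5.2) - (3, 4) = (1.2, 1.2).

Step 2 — sample covariance matrix, S[i,j] = (1/(n-1)) · Σ_k (x_{k,i} - mean_i) · (x_{k,j} - mean_j), divisor n-1 = 4:
  S[A,A] = ((1.8)·(1.8) + (2.8)·(2.8) + (0.8)·(0.8) + (-2.2)·(-2.2) + (-3.2)·(-3.2)) / 4 = 26.8/4 = 6.7
  S[A,B] = ((1.8)·(-1.2) + (2.8)·(-4.2) + (0.8)·(0.8) + (-2.2)·(0.8) + (-3.2)·(3.8)) / 4 = -27.2/4 = -6.8
  S[B,B] = ((-1.2)·(-1.2) + (-4.2)·(-4.2) + (0.8)·(0.8) + (0.8)·(0.8) + (3.8)·(3.8)) / 4 = 34.8/4 = 8.7
  S = [[6.7, -6.8],
 [-6.8, 8.7]].

Step 3 — invert S. det(S) = 6.7·8.7 - (-6.8)² = 12.05.
  S^{-1} = (1/det) · [[d, -b], [-b, a]] = [[0.722, 0.5643],
 [0.5643, 0.556]].

Step 4 — quadratic form (x̄ - mu_0)^T · S^{-1} · (x̄ - mu_0):
  S^{-1} · (x̄ - mu_0) = (1.5436, 1.3444),
  (x̄ - mu_0)^T · [...] = (1.2)·(1.5436) + (1.2)·(1.3444) = 3.4656.

Step 5 — scale by n: T² = 5 · 3.4656 = 17.3278.

T² ≈ 17.3278


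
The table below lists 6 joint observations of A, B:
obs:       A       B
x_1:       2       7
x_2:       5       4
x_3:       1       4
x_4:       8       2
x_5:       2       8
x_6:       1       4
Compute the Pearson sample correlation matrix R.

Step 1 — column means:
  mean(A) = (2 + 5 + 1 + 8 + 2 + 1) / 6 = 19/6 = 3.1667
  mean(B) = (7 + 4 + 4 + 2 + 8 + 4) / 6 = 29/6 = 4.8333

Step 2 — sample variances and covariances s[i,j] = (1/(n-1)) · Σ_k (x_{k,i} - mean_i) · (x_{k,j} - mean_j), with n-1 = 5:
  s[A,A] = ((-1.1667)·(-1.1667) + (1.8333)·(1.8333) + (-2.1667)·(-2.1667) + (4.8333)·(4.8333) + (-1.1667)·(-1.1667) + (-2.1667)·(-2.1667)) / 5 = 38.8333/5 = 7.7667
  s[A,B] = ((-1.1667)·(2.1667) + (1.8333)·(-0.8333) + (-2.1667)·(-0.8333) + (4.8333)·(-2.8333) + (-1.1667)·(3.1667) + (-2.1667)·(-0.8333)) / 5 = -17.8333/5 = -3.5667
  s[B,B] = ((2.1667)·(2.1667) + (-0.8333)·(-0.8333) + (-0.8333)·(-0.8333) + (-2.8333)·(-2.8333) + (3.1667)·(3.1667) + (-0.8333)·(-0.8333)) / 5 = 24.8333/5 = 4.9667
  Sample standard deviations s_i = √(s[i,i]):
  s(A) = √(7.7667) = 2.7869
  s(B) = √(4.9667) = 2.2286

Step 3 — r_{ij} = s_{ij} / (s_i · s_j):
  r[A,A] = 1 (diagonal).
  r[A,B] = -3.5667 / (2.7869 · 2.2286) = -3.5667 / 6.2108 = -0.5743
  r[B,B] = 1 (diagonal).

R is symmetric with unit diagonal. Assembling:

R = [[1, -0.5743],
 [-0.5743, 1]]


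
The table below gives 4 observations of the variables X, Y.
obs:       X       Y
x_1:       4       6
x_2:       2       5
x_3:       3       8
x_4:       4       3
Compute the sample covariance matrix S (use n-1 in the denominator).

Step 1 — column means:
  mean(X) = (4 + 2 + 3 + 4) / 4 = 13/4 = 3.25
  mean(Y) = (6 + 5 + 8 + 3) / 4 = 22/4 = 5.5

Step 2 — sample covariance S[i,j] = (1/(n-1)) · Σ_k (x_{k,i} - mean_i) · (x_{k,j} - mean_j), with n-1 = 3.
  S[X,X] = ((0.75)·(0.75) + (-1.25)·(-1.25) + (-0.25)·(-0.25) + (0.75)·(0.75)) / 3 = 2.75/3 = 0.9167
  S[X,Y] = ((0.75)·(0.5) + (-1.25)·(-0.5) + (-0.25)·(2.5) + (0.75)·(-2.5)) / 3 = -1.5/3 = -0.5
  S[Y,Y] = ((0.5)·(0.5) + (-0.5)·(-0.5) + (2.5)·(2.5) + (-2.5)·(-2.5)) / 3 = 13/3 = 4.3333

S is symmetric (S[j,i] = S[i,j]). Assembling:

S = [[0.9167, -0.5],
 [-0.5, 4.3333]]


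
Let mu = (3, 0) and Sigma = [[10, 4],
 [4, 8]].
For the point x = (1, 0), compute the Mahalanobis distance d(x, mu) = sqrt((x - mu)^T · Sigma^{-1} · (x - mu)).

Step 1 — centre the observation: (x - mu) = (-2, 0).

Step 2 — invert Sigma. det(Sigma) = 10·8 - (4)² = 64.
  Sigma^{-1} = (1/det) · [[d, -b], [-b, a]] = [[0.125, -0.0625],
 [-0.0625, 0.1562]].

Step 3 — form the quadratic (x - mu)^T · Sigma^{-1} · (x - mu):
  Sigma^{-1} · (x - mu) = (-0.25, 0.125).
  (x - mu)^T · [Sigma^{-1} · (x - mu)] = (-2)·(-0.25) + (0)·(0.125) = 0.5.

Step 4 — take square root: d = √(0.5) ≈ 0.7071.

d(x, mu) = √(0.5) ≈ 0.7071
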